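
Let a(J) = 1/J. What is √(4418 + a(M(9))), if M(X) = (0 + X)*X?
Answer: √357859/9 ≈ 66.468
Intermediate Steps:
M(X) = X² (M(X) = X*X = X²)
√(4418 + a(M(9))) = √(4418 + 1/(9²)) = √(4418 + 1/81) = √(357859/81) = √357859/9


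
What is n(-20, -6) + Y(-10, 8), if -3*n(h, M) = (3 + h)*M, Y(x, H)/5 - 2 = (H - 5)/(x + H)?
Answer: -63/2 ≈ -31.500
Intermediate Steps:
Y(x, H) = 10 + 5*(-5 + H)/(H + x) (Y(x, H) = 10 + 5*((H - 5)/(x + H)) = 10 + 5*((-5 + H)/(H + x)) = 10 + 5*(-5 + H)/(H + x))
n(h, M) = -M*(3 + h)/3 (n(h, M) = -(3 + h)*M/3 = -M*(3 + h)/3)
n(-20, -6) + Y(-10, 8) = -1/3*(-6)*(3 - 20) + 5*(-5 + 2*(-10) + 3*8)/(8 - 10) = -1/3*(-6)*(-17) + 5*(-5 - 20 + 24)/(-2) = -34 + 5*(-1/2)*(-1) = -34 + 5/2 = -63/2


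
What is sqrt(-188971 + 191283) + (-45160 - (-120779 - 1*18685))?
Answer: 94304 + 34*sqrt(2) ≈ 94352.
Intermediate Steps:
sqrt(-188971 + 191283) + (-45160 - (-120779 - 1*18685)) = sqrt(2312) + (-45160 - (-120779 - 18685)) = 34*sqrt(2) + (-45160 - 1*(-139464)) = 34*sqrt(2) + (-45160 + 139464) = 34*sqrt(2) + 94304 = 94304 + 34*sqrt(2)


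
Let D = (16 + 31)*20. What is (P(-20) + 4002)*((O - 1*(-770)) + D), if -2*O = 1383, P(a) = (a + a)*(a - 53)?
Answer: 7050057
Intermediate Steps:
P(a) = 2*a*(-53 + a) (P(a) = (2*a)*(-53 + a) = 2*a*(-53 + a))
O = -1383/2 (O = -½*1383 = -1383/2 ≈ -691.50)
D = 940 (D = 47*20 = 940)
(P(-20) + 4002)*((O - 1*(-770)) + D) = (2*(-20)*(-53 - 20) + 4002)*((-1383/2 - 1*(-770)) + 940) = (2*(-20)*(-73) + 4002)*((-1383/2 + 770) + 940) = (2920 + 4002)*(157/2 + 940) = 6922*(2037/2) = 7050057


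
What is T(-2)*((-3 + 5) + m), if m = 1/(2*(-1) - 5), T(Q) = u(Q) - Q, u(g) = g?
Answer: 0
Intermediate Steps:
T(Q) = 0 (T(Q) = Q - Q = 0)
m = -1/7 (m = 1/(-2 - 5) = 1/(-7) = -1/7 ≈ -0.14286)
T(-2)*((-3 + 5) + m) = 0*((-3 + 5) - 1/7) = 0*(2 - 1/7) = 0*(13/7) = 0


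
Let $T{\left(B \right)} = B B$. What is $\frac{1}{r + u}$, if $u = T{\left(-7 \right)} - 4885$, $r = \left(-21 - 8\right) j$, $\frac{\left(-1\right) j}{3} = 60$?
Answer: $\frac{1}{384} \approx 0.0026042$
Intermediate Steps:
$j = -180$ ($j = \left(-3\right) 60 = -180$)
$T{\left(B \right)} = B^{2}$
$r = 5220$ ($r = \left(-21 - 8\right) \left(-180\right) = \left(-29\right) \left(-180\right) = 5220$)
$u = -4836$ ($u = \left(-7\right)^{2} - 4885 = 49 - 4885 = -4836$)
$\frac{1}{r + u} = \frac{1}{5220 - 4836} = \frac{1}{384}$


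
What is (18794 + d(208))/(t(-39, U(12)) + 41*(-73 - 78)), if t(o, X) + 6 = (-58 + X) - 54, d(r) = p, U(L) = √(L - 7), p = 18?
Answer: -29671227/9950869 - 4703*√5/9950869 ≈ -2.9828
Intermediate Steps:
U(L) = √(-7 + L)
d(r) = 18
t(o, X) = -118 + X (t(o, X) = -6 + ((-58 + X) - 54) = -6 + (-112 + X) = -118 + X)
(18794 + d(208))/(t(-39, U(12)) + 41*(-73 - 78)) = (18794 + 18)/((-118 + √(-7 + 12)) + 41*(-73 - 78)) = 18812/((-118 + √5) + 41*(-151)) = 18812/((-118 + √5) - 6191) = 18812/(-6309 + √5)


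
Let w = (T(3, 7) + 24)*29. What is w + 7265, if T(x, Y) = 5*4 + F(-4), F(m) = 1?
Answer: 8570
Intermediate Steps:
T(x, Y) = 21 (T(x, Y) = 5*4 + 1 = 20 + 1 = 21)
w = 1305 (w = (21 + 24)*29 = 45*29 = 1305)
w + 7265 = 1305 + 7265 = 8570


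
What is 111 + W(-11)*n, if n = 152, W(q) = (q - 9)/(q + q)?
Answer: 2741/11 ≈ 249.18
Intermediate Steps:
W(q) = (-9 + q)/(2*q) (W(q) = (-9 + q)/((2*q)) = (-9 + q)*(1/(2*q)) = (-9 + q)/(2*q))
111 + W(-11)*n = 111 + ((1/2)*(-9 - 11)/(-11))*152 = 111 + ((1/2)*(-1/11)*(-20))*152 = 111 + (10/11)*152 = 111 + 1520/11 = 2741/11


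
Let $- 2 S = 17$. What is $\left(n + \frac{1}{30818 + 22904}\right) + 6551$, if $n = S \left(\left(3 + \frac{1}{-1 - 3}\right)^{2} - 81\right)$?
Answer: $\frac{6167473643}{859552} \approx 7175.2$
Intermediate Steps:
$S = - \frac{17}{2}$ ($S = \left(- \frac{1}{2}\right) 17 = - \frac{17}{2} \approx -8.5$)
$n = \frac{19975}{32}$ ($n = - \frac{17 \left(\left(3 + \frac{1}{-1 - 3}\right)^{2} - 81\right)}{2} = - \frac{17 \left(\left(3 + \frac{1}{-4}\right)^{2} - 81\right)}{2} = - \frac{17 \left(\left(3 - \frac{1}{4}\right)^{2} - 81\right)}{2} = - \frac{17 \left(\left(\frac{11}{4}\right)^{2} - 81\right)}{2} = - \frac{17 \left(\frac{121}{16} - 81\right)}{2} = \left(- \frac{17}{2}\right) \left(- \frac{1175}{16}\right) = \frac{19975}{32} \approx 624.22$)
$\left(n + \frac{1}{30818 + 22904}\right) + 6551 = \left(\frac{19975}{32} + \frac{1}{30818 + 22904}\right) + 6551 = \left(\frac{19975}{32} + \frac{1}{53722}\right) + 6551 = \frac{536548491}{859552} + 6551 = \frac{6167473643}{859552}$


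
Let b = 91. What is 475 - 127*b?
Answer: -11082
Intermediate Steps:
475 - 127*b = 475 - 127*91 = 475 - 11557 = -11082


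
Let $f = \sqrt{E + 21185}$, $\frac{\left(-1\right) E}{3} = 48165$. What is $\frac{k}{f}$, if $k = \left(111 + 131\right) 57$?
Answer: $- \frac{33 i \sqrt{123310}}{295} \approx - 39.282 i$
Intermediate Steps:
$E = -144495$ ($E = \left(-3\right) 48165 = -144495$)
$k = 13794$ ($k = 242 \cdot 57 = 13794$)
$f = i \sqrt{123310}$ ($f = \sqrt{-144495 + 21185} = \sqrt{-123310} = i \sqrt{123310} \approx 351.16 i$)
$\frac{k}{f} = \frac{13794}{i \sqrt{123310}} = 13794 \left(- \frac{i \sqrt{123310}}{123310}\right) = - \frac{33 i \sqrt{123310}}{295}$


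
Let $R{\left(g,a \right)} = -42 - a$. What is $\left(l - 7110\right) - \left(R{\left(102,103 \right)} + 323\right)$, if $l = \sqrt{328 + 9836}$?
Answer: $-7288 + 22 \sqrt{21} \approx -7187.2$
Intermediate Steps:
$l = 22 \sqrt{21}$ ($l = \sqrt{10164} = 22 \sqrt{21} \approx 100.82$)
$\left(l - 7110\right) - \left(R{\left(102,103 \right)} + 323\right) = \left(22 \sqrt{21} - 7110\right) - \left(\left(-42 - 103\right) + 323\right) = \left(-7110 + 22 \sqrt{21}\right) - \left(-145 + 323\right) = \left(-7110 + 22 \sqrt{21}\right) - 178 = -7288 + 22 \sqrt{21}$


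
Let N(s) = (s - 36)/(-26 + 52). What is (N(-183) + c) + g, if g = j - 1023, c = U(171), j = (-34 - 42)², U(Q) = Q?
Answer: 127805/26 ≈ 4915.6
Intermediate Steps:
j = 5776 (j = (-76)² = 5776)
N(s) = -18/13 + s/26 (N(s) = (-36 + s)/26 = (-36 + s)*(1/26) = -18/13 + s/26)
c = 171
g = 4753 (g = 5776 - 1023 = 4753)
(N(-183) + c) + g = ((-18/13 + (1/26)*(-183)) + 171) + 4753 = ((-18/13 - 183/26) + 171) + 4753 = (-219/26 + 171) + 4753 = 4227/26 + 4753 = 127805/26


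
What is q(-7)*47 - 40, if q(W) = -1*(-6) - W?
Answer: 571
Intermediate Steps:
q(W) = 6 - W
q(-7)*47 - 40 = (6 - 1*(-7))*47 - 40 = (6 + 7)*47 - 40 = 13*47 - 40 = 611 - 40 = 571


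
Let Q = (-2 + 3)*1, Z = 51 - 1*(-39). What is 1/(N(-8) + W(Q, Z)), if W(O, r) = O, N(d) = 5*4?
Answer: 1/21 ≈ 0.047619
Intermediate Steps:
Z = 90 (Z = 51 + 39 = 90)
Q = 1 (Q = 1*1 = 1)
N(d) = 20
1/(N(-8) + W(Q, Z)) = 1/(20 + 1) = 1/21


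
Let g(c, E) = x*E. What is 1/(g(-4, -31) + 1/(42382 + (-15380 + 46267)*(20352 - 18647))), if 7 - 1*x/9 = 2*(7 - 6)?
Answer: -52704717/73523080214 ≈ -0.00071685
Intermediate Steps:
x = 45 (x = 63 - 18*(7 - 6) = 63 - 18 = 45)
g(c, E) = 45*E
1/(g(-4, -31) + 1/(42382 + (-15380 + 46267)*(20352 - 18647))) = 1/(45*(-31) + 1/(42382 + (-15380 + 46267)*(20352 - 18647))) = 1/(-1395 + 1/(42382 + 30887*1705)) = 1/(-1395 + 1/(42382 + 52662335)) = 1/(-1395 + 1/52704717) = 1/(-73523080214/52704717) = -52704717/73523080214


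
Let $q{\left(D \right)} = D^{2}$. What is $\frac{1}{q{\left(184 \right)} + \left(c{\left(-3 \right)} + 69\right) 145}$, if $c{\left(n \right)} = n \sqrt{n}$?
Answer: $\frac{43861}{1924354996} + \frac{435 i \sqrt{3}}{1924354996} \approx 2.2793 \cdot 10^{-5} + 3.9153 \cdot 10^{-7} i$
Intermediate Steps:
$c{\left(n \right)} = n^{\frac{3}{2}}$
$\frac{1}{q{\left(184 \right)} + \left(c{\left(-3 \right)} + 69\right) 145} = \frac{1}{184^{2} + \left(\left(-3\right)^{\frac{3}{2}} + 69\right) 145} = \frac{1}{33856 + \left(- 3 i \sqrt{3} + 69\right) 145} = \frac{1}{33856 + \left(69 - 3 i \sqrt{3}\right) 145} = \frac{1}{33856 + \left(10005 - 435 i \sqrt{3}\right)} = \frac{1}{43861 - 435 i \sqrt{3}}$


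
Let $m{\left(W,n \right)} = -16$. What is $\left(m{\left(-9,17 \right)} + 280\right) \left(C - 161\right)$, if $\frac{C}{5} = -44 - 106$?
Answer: $-240504$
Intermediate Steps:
$C = -750$ ($C = 5 \left(-44 - 106\right) = 5 \left(-150\right) = -750$)
$\left(m{\left(-9,17 \right)} + 280\right) \left(C - 161\right) = \left(-16 + 280\right) \left(-750 - 161\right) = 264 \left(-911\right) = -240504$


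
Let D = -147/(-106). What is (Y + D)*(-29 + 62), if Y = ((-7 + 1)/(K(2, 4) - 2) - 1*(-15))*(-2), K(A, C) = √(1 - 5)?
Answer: -110583/106 - 99*I ≈ -1043.2 - 99.0*I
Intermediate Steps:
K(A, C) = 2*I (K(A, C) = √(-4) = 2*I)
Y = -30 + 3*(-2 - 2*I)/2 (Y = ((-7 + 1)/(2*I - 2) - 1*(-15))*(-2) = (-6*(-2 - 2*I)/8 + 15)*(-2) = (-3*(-2 - 2*I)/4 + 15)*(-2) = (15 - 3*(-2 - 2*I)/4)*(-2) = -30 + 3*(-2 - 2*I)/2 ≈ -33.0 - 3.0*I)
D = 147/106 (D = -147*(-1/106) = 147/106 ≈ 1.3868)
(Y + D)*(-29 + 62) = ((-33 - 3*I) + 147/106)*(-29 + 62) = (-3351/106 - 3*I)*33 = -110583/106 - 99*I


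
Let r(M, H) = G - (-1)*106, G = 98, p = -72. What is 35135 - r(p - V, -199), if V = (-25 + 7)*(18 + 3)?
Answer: 34931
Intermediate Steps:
V = -378 (V = -18*21 = -378)
r(M, H) = 204 (r(M, H) = 98 - (-1)*106 = 98 - 1*(-106) = 98 + 106 = 204)
35135 - r(p - V, -199) = 35135 - 1*204 = 35135 - 204 = 34931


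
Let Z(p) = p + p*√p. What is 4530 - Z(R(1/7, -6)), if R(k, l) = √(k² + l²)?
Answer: 4530 - √1765/7 - √7*1765^(¾)/49 ≈ 4509.3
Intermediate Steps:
Z(p) = p + p^(3/2)
4530 - Z(R(1/7, -6)) = 4530 - (√((1/7)² + (-6)²) + (√((1/7)² + (-6)²))^(3/2)) = 4530 - (√((⅐)² + 36) + (√((⅐)² + 36))^(3/2)) = 4530 - (√(1/49 + 36) + (√(1/49 + 36))^(3/2)) = 4530 - (√(1765/49) + (√(1765/49))^(3/2)) = 4530 - (√1765/7 + (√1765/7)^(3/2)) = 4530 - (√1765/7 + √7*1765^(¾)/49) = 4530 + (-√1765/7 - √7*1765^(¾)/49) = 4530 - √1765/7 - √7*1765^(¾)/49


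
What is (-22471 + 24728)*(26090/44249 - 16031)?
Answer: -1600956972653/44249 ≈ -3.6181e+7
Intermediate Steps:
(-22471 + 24728)*(26090/44249 - 16031) = 2257*(26090*(1/44249) - 16031) = 2257*(26090/44249 - 16031) = 2257*(-709329629/44249) = -1600956972653/44249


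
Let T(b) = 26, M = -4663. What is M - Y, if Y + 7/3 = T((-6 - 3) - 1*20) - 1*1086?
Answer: -10802/3 ≈ -3600.7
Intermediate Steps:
Y = -3187/3 (Y = -7/3 + (26 - 1*1086) = -7/3 + (26 - 1086) = -7/3 - 1060 = -3187/3 ≈ -1062.3)
M - Y = -4663 - 1*(-3187/3) = -4663 + 3187/3 = -10802/3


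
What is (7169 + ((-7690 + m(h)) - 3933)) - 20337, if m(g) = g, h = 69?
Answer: -24722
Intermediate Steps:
(7169 + ((-7690 + m(h)) - 3933)) - 20337 = (7169 + ((-7690 + 69) - 3933)) - 20337 = (7169 + (-7621 - 3933)) - 20337 = (7169 - 11554) - 20337 = -4385 - 20337 = -24722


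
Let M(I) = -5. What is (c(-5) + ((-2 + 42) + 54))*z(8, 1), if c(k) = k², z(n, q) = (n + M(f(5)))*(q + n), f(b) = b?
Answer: 3213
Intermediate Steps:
z(n, q) = (-5 + n)*(n + q) (z(n, q) = (n - 5)*(q + n) = (-5 + n)*(n + q))
(c(-5) + ((-2 + 42) + 54))*z(8, 1) = ((-5)² + ((-2 + 42) + 54))*(8² - 5*8 - 5*1 + 8*1) = (25 + (40 + 54))*(64 - 40 - 5 + 8) = (25 + 94)*27 = 119*27 = 3213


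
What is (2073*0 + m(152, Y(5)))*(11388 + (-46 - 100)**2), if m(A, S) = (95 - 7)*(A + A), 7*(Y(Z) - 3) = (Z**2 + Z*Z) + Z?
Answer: 874897408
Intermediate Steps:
Y(Z) = 3 + Z/7 + 2*Z**2/7 (Y(Z) = 3 + ((Z**2 + Z*Z) + Z)/7 = 3 + ((Z**2 + Z**2) + Z)/7 = 3 + (2*Z**2 + Z)/7 = 3 + (Z + 2*Z**2)/7 = 3 + (Z/7 + 2*Z**2/7) = 3 + Z/7 + 2*Z**2/7)
m(A, S) = 176*A (m(A, S) = 88*(2*A) = 176*A)
(2073*0 + m(152, Y(5)))*(11388 + (-46 - 100)**2) = (2073*0 + 176*152)*(11388 + (-46 - 100)**2) = (0 + 26752)*(11388 + (-146)**2) = 26752*(11388 + 21316) = 26752*32704 = 874897408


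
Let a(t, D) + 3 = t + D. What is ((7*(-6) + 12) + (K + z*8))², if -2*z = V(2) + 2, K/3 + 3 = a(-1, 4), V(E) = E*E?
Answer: 3969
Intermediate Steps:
a(t, D) = -3 + D + t (a(t, D) = -3 + (t + D) = -3 + (D + t) = -3 + D + t)
V(E) = E²
K = -9 (K = -9 + 3*(-3 + 4 - 1) = -9 + 3*0 = -9 + 0 = -9)
z = -3 (z = -(2² + 2)/2 = -(4 + 2)/2 = -½*6 = -3)
((7*(-6) + 12) + (K + z*8))² = ((7*(-6) + 12) + (-9 - 3*8))² = ((-42 + 12) + (-9 - 24))² = (-30 - 33)² = (-63)² = 3969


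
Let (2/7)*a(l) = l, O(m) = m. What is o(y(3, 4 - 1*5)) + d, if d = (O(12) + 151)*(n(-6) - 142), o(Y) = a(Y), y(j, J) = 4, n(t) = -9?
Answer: -24599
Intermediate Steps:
a(l) = 7*l/2
o(Y) = 7*Y/2
d = -24613 (d = (12 + 151)*(-9 - 142) = 163*(-151) = -24613)
o(y(3, 4 - 1*5)) + d = (7/2)*4 - 24613 = 14 - 24613 = -24599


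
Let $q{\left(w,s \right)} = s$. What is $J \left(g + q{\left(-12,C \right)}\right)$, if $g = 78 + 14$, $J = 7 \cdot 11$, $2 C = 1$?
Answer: $\frac{14245}{2} \approx 7122.5$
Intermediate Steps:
$C = \frac{1}{2}$ ($C = \frac{1}{2} \cdot 1 = \frac{1}{2} \approx 0.5$)
$J = 77$
$g = 92$
$J \left(g + q{\left(-12,C \right)}\right) = 77 \left(92 + \frac{1}{2}\right) = 77 \cdot \frac{185}{2} = \frac{14245}{2}$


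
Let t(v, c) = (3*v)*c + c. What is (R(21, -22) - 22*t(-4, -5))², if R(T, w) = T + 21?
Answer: 1364224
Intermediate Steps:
t(v, c) = c + 3*c*v (t(v, c) = 3*c*v + c = c + 3*c*v)
R(T, w) = 21 + T
(R(21, -22) - 22*t(-4, -5))² = ((21 + 21) - (-110)*(1 + 3*(-4)))² = (42 - (-110)*(1 - 12))² = (42 - (-110)*(-11))² = (42 - 22*55)² = (42 - 1210)² = (-1168)² = 1364224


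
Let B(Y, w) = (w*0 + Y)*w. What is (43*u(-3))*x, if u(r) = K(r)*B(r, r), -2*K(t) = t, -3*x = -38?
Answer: 7353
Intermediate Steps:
x = 38/3 (x = -⅓*(-38) = 38/3 ≈ 12.667)
K(t) = -t/2
B(Y, w) = Y*w (B(Y, w) = (0 + Y)*w = Y*w)
u(r) = -r³/2 (u(r) = (-r/2)*(r*r) = (-r/2)*r² = -r³/2)
(43*u(-3))*x = (43*(-½*(-3)³))*(38/3) = (43*(-½*(-27)))*(38/3) = (43*(27/2))*(38/3) = (1161/2)*(38/3) = 7353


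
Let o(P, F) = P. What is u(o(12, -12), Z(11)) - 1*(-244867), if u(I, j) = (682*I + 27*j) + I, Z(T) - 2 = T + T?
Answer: 253711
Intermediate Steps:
Z(T) = 2 + 2*T (Z(T) = 2 + (T + T) = 2 + 2*T)
u(I, j) = 27*j + 683*I (u(I, j) = (27*j + 682*I) + I = 27*j + 683*I)
u(o(12, -12), Z(11)) - 1*(-244867) = (27*(2 + 2*11) + 683*12) - 1*(-244867) = (27*(2 + 22) + 8196) + 244867 = (27*24 + 8196) + 244867 = (648 + 8196) + 244867 = 8844 + 244867 = 253711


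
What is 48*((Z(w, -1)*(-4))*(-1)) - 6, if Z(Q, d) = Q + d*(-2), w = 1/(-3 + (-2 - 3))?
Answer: 354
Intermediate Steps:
w = -⅛ (w = 1/(-3 - 5) = 1/(-8) = -⅛ ≈ -0.12500)
Z(Q, d) = Q - 2*d
48*((Z(w, -1)*(-4))*(-1)) - 6 = 48*(((-⅛ - 2*(-1))*(-4))*(-1)) - 6 = 48*(((-⅛ + 2)*(-4))*(-1)) - 6 = 48*(((15/8)*(-4))*(-1)) - 6 = 48*(-15/2*(-1)) - 6 = 48*(15/2) - 6 = 360 - 6 = 354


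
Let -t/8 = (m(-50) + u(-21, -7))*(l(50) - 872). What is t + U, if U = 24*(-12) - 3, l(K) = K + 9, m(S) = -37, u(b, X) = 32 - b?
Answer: 103773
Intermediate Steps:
l(K) = 9 + K
t = 104064 (t = -8*(-37 + (32 - 1*(-21)))*((9 + 50) - 872) = -8*(-37 + (32 + 21))*(59 - 872) = -8*(-37 + 53)*(-813) = -128*(-813) = -8*(-13008) = 104064)
U = -291 (U = -288 - 3 = -291)
t + U = 104064 - 291 = 103773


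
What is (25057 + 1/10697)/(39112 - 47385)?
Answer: -268034730/88496281 ≈ -3.0288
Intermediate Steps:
(25057 + 1/10697)/(39112 - 47385) = (25057 + 1/10697)/(-8273) = (268034730/10697)*(-1/8273) = -268034730/88496281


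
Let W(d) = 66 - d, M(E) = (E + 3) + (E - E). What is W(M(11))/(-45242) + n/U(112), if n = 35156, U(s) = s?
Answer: 198815241/633388 ≈ 313.89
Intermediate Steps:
M(E) = 3 + E (M(E) = (3 + E) + 0 = 3 + E)
W(M(11))/(-45242) + n/U(112) = (66 - (3 + 11))/(-45242) + 35156/112 = (66 - 1*14)*(-1/45242) + 35156*(1/112) = (66 - 14)*(-1/45242) + 8789/28 = 52*(-1/45242) + 8789/28 = -26/22621 + 8789/28 = 198815241/633388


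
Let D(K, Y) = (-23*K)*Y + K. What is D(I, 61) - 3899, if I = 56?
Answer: -82411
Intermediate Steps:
D(K, Y) = K - 23*K*Y (D(K, Y) = -23*K*Y + K = K - 23*K*Y)
D(I, 61) - 3899 = 56*(1 - 23*61) - 3899 = 56*(1 - 1403) - 3899 = 56*(-1402) - 3899 = -78512 - 3899 = -82411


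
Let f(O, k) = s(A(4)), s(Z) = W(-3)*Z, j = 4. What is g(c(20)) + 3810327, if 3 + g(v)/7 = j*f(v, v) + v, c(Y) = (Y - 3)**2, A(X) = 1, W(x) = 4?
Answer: 3812441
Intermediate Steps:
s(Z) = 4*Z
f(O, k) = 4 (f(O, k) = 4*1 = 4)
c(Y) = (-3 + Y)**2
g(v) = 91 + 7*v (g(v) = -21 + 7*(4*4 + v) = -21 + 7*(16 + v) = -21 + (112 + 7*v) = 91 + 7*v)
g(c(20)) + 3810327 = (91 + 7*(-3 + 20)**2) + 3810327 = (91 + 7*17**2) + 3810327 = (91 + 7*289) + 3810327 = (91 + 2023) + 3810327 = 2114 + 3810327 = 3812441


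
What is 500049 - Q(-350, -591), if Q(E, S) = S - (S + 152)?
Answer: 500201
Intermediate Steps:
Q(E, S) = -152 (Q(E, S) = S - (152 + S) = S + (-152 - S) = -152)
500049 - Q(-350, -591) = 500049 - 1*(-152) = 500049 + 152 = 500201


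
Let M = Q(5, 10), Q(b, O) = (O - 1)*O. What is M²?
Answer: 8100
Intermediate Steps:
Q(b, O) = O*(-1 + O) (Q(b, O) = (-1 + O)*O = O*(-1 + O))
M = 90 (M = 10*(-1 + 10) = 10*9 = 90)
M² = 90² = 8100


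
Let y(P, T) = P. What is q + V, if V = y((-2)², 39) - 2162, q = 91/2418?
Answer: -401381/186 ≈ -2158.0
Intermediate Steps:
q = 7/186 (q = 91*(1/2418) = 7/186 ≈ 0.037634)
V = -2158 (V = (-2)² - 2162 = 4 - 2162 = -2158)
q + V = 7/186 - 2158 = -401381/186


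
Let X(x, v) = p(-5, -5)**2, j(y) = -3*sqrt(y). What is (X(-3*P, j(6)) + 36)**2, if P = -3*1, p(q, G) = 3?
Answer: 2025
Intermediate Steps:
P = -3
X(x, v) = 9 (X(x, v) = 3**2 = 9)
(X(-3*P, j(6)) + 36)**2 = (9 + 36)**2 = 45**2 = 2025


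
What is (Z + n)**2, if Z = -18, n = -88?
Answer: 11236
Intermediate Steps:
(Z + n)**2 = (-18 - 88)**2 = (-106)**2 = 11236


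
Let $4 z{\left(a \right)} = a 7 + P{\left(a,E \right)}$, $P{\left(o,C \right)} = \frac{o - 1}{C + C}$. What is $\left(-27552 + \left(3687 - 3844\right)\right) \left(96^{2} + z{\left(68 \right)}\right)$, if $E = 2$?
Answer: $- \frac{4140472743}{16} \approx -2.5878 \cdot 10^{8}$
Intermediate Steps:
$P{\left(o,C \right)} = \frac{-1 + o}{2 C}$
$z{\left(a \right)} = - \frac{1}{16} + \frac{29 a}{16}$ ($z{\left(a \right)} = \frac{a 7 + \frac{-1 + a}{2 \cdot 2}}{4} = \frac{7 a + \frac{1}{2} \cdot \frac{1}{2} \left(-1 + a\right)}{4} = \frac{7 a + \left(- \frac{1}{4} + \frac{a}{4}\right)}{4} = \frac{- \frac{1}{4} + \frac{29 a}{4}}{4} = - \frac{1}{16} + \frac{29 a}{16}$)
$\left(-27552 + \left(3687 - 3844\right)\right) \left(96^{2} + z{\left(68 \right)}\right) = \left(-27552 + \left(3687 - 3844\right)\right) \left(96^{2} + \left(- \frac{1}{16} + \frac{29}{16} \cdot 68\right)\right) = \left(-27552 + \left(3687 - 3844\right)\right) \left(9216 + \left(- \frac{1}{16} + \frac{493}{4}\right)\right) = \left(-27552 - 157\right) \left(9216 + \frac{1971}{16}\right) = \left(-27709\right) \frac{149427}{16} = - \frac{4140472743}{16}$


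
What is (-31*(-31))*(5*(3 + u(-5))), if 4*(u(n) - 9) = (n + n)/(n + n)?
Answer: 235445/4 ≈ 58861.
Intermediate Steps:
u(n) = 37/4 (u(n) = 9 + ((n + n)/(n + n))/4 = 9 + ((2*n)/((2*n)))/4 = 9 + ((2*n)*(1/(2*n)))/4 = 9 + (1/4)*1 = 9 + 1/4 = 37/4)
(-31*(-31))*(5*(3 + u(-5))) = (-31*(-31))*(5*(3 + 37/4)) = 961*(5*(49/4)) = 961*(245/4) = 235445/4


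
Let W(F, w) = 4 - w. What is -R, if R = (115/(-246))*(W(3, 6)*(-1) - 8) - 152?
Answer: 6117/41 ≈ 149.20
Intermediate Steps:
R = -6117/41 (R = (115/(-246))*((4 - 1*6)*(-1) - 8) - 152 = (115*(-1/246))*((4 - 6)*(-1) - 8) - 152 = -115*(-2*(-1) - 8)/246 - 152 = -115*(2 - 8)/246 - 152 = -115/246*(-6) - 152 = 115/41 - 152 = -6117/41 ≈ -149.20)
-R = -1*(-6117/41) = 6117/41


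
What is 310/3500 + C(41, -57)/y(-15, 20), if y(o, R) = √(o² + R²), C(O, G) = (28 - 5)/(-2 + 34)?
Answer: 657/5600 ≈ 0.11732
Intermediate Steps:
C(O, G) = 23/32
y(o, R) = √(R² + o²)
310/3500 + C(41, -57)/y(-15, 20) = 310/3500 + 23/(32*(√(20² + (-15)²))) = 310*(1/3500) + 23/(32*(√(400 + 225))) = 31/350 + 23/(32*(√625)) = 31/350 + (23/32)/25 = 31/350 + (23/32)*(1/25) = 31/350 + 23/800 = 657/5600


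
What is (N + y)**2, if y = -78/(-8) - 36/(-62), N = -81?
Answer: 76790169/15376 ≈ 4994.2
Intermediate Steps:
y = 1281/124 (y = -78*(-1/8) - 36*(-1/62) = 39/4 + 18/31 = 1281/124 ≈ 10.331)
(N + y)**2 = (-81 + 1281/124)**2 = (-8763/124)**2 = 76790169/15376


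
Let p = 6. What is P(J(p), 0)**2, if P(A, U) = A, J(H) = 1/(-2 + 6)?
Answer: 1/16 ≈ 0.062500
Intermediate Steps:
J(H) = 1/4
P(J(p), 0)**2 = (1/4)**2 = 1/16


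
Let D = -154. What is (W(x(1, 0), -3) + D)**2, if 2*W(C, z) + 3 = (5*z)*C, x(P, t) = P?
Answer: 26569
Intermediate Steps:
W(C, z) = -3/2 + 5*C*z/2 (W(C, z) = -3/2 + ((5*z)*C)/2 = -3/2 + (5*C*z)/2 = -3/2 + 5*C*z/2)
(W(x(1, 0), -3) + D)**2 = ((-3/2 + (5/2)*1*(-3)) - 154)**2 = ((-3/2 - 15/2) - 154)**2 = (-9 - 154)**2 = (-163)**2 = 26569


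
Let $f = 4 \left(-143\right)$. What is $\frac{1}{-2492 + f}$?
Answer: $- \frac{1}{3064} \approx -0.00032637$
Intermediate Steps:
$f = -572$
$\frac{1}{-2492 + f} = \frac{1}{-2492 - 572} = \frac{1}{-3064} = - \frac{1}{3064}$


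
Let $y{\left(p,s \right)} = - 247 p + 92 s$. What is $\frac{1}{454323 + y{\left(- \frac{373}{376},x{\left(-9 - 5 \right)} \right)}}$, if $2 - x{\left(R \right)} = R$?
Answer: $\frac{376}{171471051} \approx 2.1928 \cdot 10^{-6}$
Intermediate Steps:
$x{\left(R \right)} = 2 - R$
$\frac{1}{454323 + y{\left(- \frac{373}{376},x{\left(-9 - 5 \right)} \right)}} = \frac{1}{454323 - \left(- 92 \left(2 - \left(-9 - 5\right)\right) + 247 \left(-373\right) \frac{1}{376}\right)} = \frac{1}{454323 - \left(- \frac{92131}{376} - 92 \left(2 - -14\right)\right)} = \frac{1}{454323 + \left(\frac{92131}{376} + 92 \left(2 + 14\right)\right)} = \frac{1}{454323 + \left(\frac{92131}{376} + 92 \cdot 16\right)} = \frac{1}{454323 + \left(\frac{92131}{376} + 1472\right)} = \frac{1}{454323 + \frac{645603}{376}} = \frac{1}{\frac{171471051}{376}} = \frac{376}{171471051}$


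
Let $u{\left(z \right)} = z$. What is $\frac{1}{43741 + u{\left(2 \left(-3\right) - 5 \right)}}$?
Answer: $\frac{1}{43730} \approx 2.2868 \cdot 10^{-5}$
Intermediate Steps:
$\frac{1}{43741 + u{\left(2 \left(-3\right) - 5 \right)}} = \frac{1}{43741 + \left(2 \left(-3\right) - 5\right)} = \frac{1}{43741 - 11} = \frac{1}{43730}$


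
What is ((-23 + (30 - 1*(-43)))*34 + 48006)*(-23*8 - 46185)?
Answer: -2304817514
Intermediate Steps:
((-23 + (30 - 1*(-43)))*34 + 48006)*(-23*8 - 46185) = ((-23 + (30 + 43))*34 + 48006)*(-184 - 46185) = ((-23 + 73)*34 + 48006)*(-46369) = (50*34 + 48006)*(-46369) = (1700 + 48006)*(-46369) = 49706*(-46369) = -2304817514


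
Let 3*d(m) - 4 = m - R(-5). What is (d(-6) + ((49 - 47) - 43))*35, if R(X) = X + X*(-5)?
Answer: -5075/3 ≈ -1691.7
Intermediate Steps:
R(X) = -4*X (R(X) = X - 5*X = -4*X)
d(m) = -16/3 + m/3 (d(m) = 4/3 + (m - (-4)*(-5))/3 = 4/3 + (m - 1*20)/3 = 4/3 + (m - 20)/3 = 4/3 + (-20 + m)/3 = 4/3 + (-20/3 + m/3) = -16/3 + m/3)
(d(-6) + ((49 - 47) - 43))*35 = ((-16/3 + (⅓)*(-6)) + ((49 - 47) - 43))*35 = ((-16/3 - 2) + (2 - 43))*35 = (-22/3 - 41)*35 = -145/3*35 = -5075/3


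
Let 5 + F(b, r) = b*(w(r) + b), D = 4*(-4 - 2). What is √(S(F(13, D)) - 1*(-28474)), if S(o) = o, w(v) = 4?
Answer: √28690 ≈ 169.38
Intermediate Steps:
D = -24 (D = 4*(-6) = -24)
F(b, r) = -5 + b*(4 + b)
√(S(F(13, D)) - 1*(-28474)) = √((-5 + 13² + 4*13) - 1*(-28474)) = √((-5 + 169 + 52) + 28474) = √(216 + 28474) = √28690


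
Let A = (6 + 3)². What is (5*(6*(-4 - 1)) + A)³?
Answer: -328509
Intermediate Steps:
A = 81 (A = 9² = 81)
(5*(6*(-4 - 1)) + A)³ = (5*(6*(-4 - 1)) + 81)³ = (5*(6*(-5)) + 81)³ = (5*(-30) + 81)³ = (-150 + 81)³ = (-69)³ = -328509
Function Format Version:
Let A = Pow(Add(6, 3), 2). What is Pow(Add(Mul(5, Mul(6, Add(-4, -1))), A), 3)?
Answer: -328509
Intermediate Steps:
A = 81 (A = Pow(9, 2) = 81)
Pow(Add(Mul(5, Mul(6, Add(-4, -1))), A), 3) = Pow(Add(Mul(5, Mul(6, Add(-4, -1))), 81), 3) = Pow(Add(Mul(5, Mul(6, -5)), 81), 3) = Pow(Add(Mul(5, -30), 81), 3) = Pow(Add(-150, 81), 3) = Pow(-69, 3) = -328509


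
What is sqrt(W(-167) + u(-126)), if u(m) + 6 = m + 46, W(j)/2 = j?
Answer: 2*I*sqrt(105) ≈ 20.494*I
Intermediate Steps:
W(j) = 2*j
u(m) = 40 + m (u(m) = -6 + (m + 46) = -6 + (46 + m) = 40 + m)
sqrt(W(-167) + u(-126)) = sqrt(2*(-167) + (40 - 126)) = sqrt(-334 - 86) = sqrt(-420) = 2*I*sqrt(105)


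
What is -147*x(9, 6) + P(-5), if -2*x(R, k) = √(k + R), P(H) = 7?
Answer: 7 + 147*√15/2 ≈ 291.66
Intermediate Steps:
x(R, k) = -√(R + k)/2 (x(R, k) = -√(k + R)/2 = -√(R + k)/2)
-147*x(9, 6) + P(-5) = -(-147)*√(9 + 6)/2 + 7 = -(-147)*√15/2 + 7 = 147*√15/2 + 7 = 7 + 147*√15/2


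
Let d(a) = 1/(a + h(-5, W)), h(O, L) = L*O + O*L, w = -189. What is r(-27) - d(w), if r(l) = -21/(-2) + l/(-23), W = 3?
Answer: 117649/10074 ≈ 11.678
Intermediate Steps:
h(O, L) = 2*L*O (h(O, L) = L*O + L*O = 2*L*O)
r(l) = 21/2 - l/23 (r(l) = -21*(-½) + l*(-1/23) = 21/2 - l/23)
d(a) = 1/(-30 + a) (d(a) = 1/(a + 2*3*(-5)) = 1/(a - 30) = 1/(-30 + a))
r(-27) - d(w) = (21/2 - 1/23*(-27)) - 1/(-30 - 189) = (21/2 + 27/23) - 1/(-219) = 537/46 - 1*(-1/219) = 537/46 + 1/219 = 117649/10074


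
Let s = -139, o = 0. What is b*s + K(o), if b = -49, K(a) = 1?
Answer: 6812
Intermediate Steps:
b*s + K(o) = -49*(-139) + 1 = 6811 + 1 = 6812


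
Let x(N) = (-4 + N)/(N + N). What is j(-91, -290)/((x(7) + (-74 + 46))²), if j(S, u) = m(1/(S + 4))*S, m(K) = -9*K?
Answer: -53508/4388309 ≈ -0.012193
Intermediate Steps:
j(S, u) = -9*S/(4 + S) (j(S, u) = (-9/(S + 4))*S = (-9/(4 + S))*S = -9*S/(4 + S))
x(N) = (-4 + N)/(2*N) (x(N) = (-4 + N)/((2*N)) = (-4 + N)*(1/(2*N)) = (-4 + N)/(2*N))
j(-91, -290)/((x(7) + (-74 + 46))²) = (-9*(-91)/(4 - 91))/(((½)*(-4 + 7)/7 + (-74 + 46))²) = (-9*(-91)/(-87))/(((½)*(⅐)*3 - 28)²) = (-9*(-91)*(-1/87))/((3/14 - 28)²) = -273/(29*((-389/14)²)) = -273/(29*151321/196) = -273/29*196/151321 = -53508/4388309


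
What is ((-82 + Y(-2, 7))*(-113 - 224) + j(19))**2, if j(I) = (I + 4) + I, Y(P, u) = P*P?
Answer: 693163584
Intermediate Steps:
Y(P, u) = P**2
j(I) = 4 + 2*I (j(I) = (4 + I) + I = 4 + 2*I)
((-82 + Y(-2, 7))*(-113 - 224) + j(19))**2 = ((-82 + (-2)**2)*(-113 - 224) + (4 + 2*19))**2 = ((-82 + 4)*(-337) + (4 + 38))**2 = (-78*(-337) + 42)**2 = (26286 + 42)**2 = 26328**2 = 693163584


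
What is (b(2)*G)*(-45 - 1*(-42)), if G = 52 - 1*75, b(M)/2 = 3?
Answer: 414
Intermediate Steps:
b(M) = 6 (b(M) = 2*3 = 6)
G = -23 (G = 52 - 75 = -23)
(b(2)*G)*(-45 - 1*(-42)) = (6*(-23))*(-45 - 1*(-42)) = -138*(-45 + 42) = -138*(-3) = 414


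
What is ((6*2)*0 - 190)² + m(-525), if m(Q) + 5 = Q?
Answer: 35570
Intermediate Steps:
m(Q) = -5 + Q
((6*2)*0 - 190)² + m(-525) = ((6*2)*0 - 190)² + (-5 - 525) = (12*0 - 190)² - 530 = (0 - 190)² - 530 = (-190)² - 530 = 36100 - 530 = 35570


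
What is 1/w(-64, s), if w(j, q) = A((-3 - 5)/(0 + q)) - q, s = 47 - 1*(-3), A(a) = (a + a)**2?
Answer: -625/31186 ≈ -0.020041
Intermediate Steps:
A(a) = 4*a**2 (A(a) = (2*a)**2 = 4*a**2)
s = 50 (s = 47 + 3 = 50)
w(j, q) = -q + 256/q**2 (w(j, q) = 4*((-3 - 5)/(0 + q))**2 - q = 4*(-8/q)**2 - q = 4*(64/q**2) - q = 256/q**2 - q = -q + 256/q**2)
1/w(-64, s) = 1/(-1*50 + 256/50**2) = 1/(-50 + 256*(1/2500)) = 1/(-50 + 64/625) = 1/(-31186/625) = -625/31186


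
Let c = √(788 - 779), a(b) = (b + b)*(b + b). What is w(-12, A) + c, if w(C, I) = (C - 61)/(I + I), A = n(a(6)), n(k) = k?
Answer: 791/288 ≈ 2.7465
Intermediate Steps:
a(b) = 4*b² (a(b) = (2*b)*(2*b) = 4*b²)
A = 144 (A = 4*6² = 4*36 = 144)
w(C, I) = (-61 + C)/(2*I) (w(C, I) = (-61 + C)/((2*I)) = (-61 + C)*(1/(2*I)) = (-61 + C)/(2*I))
c = 3 (c = √9 = 3)
w(-12, A) + c = (½)*(-61 - 12)/144 + 3 = (½)*(1/144)*(-73) + 3 = -73/288 + 3 = 791/288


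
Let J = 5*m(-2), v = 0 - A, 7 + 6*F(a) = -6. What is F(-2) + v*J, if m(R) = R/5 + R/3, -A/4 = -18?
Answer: 2291/6 ≈ 381.83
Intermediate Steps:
A = 72 (A = -4*(-18) = 72)
m(R) = 8*R/15 (m(R) = R*(⅕) + R*(⅓) = R/5 + R/3 = 8*R/15)
F(a) = -13/6 (F(a) = -7/6 + (⅙)*(-6) = -7/6 - 1 = -13/6)
v = -72 (v = 0 - 1*72 = 0 - 72 = -72)
J = -16/3 (J = 5*((8/15)*(-2)) = 5*(-16/15) = -16/3 ≈ -5.3333)
F(-2) + v*J = -13/6 - 72*(-16/3) = -13/6 + 384 = 2291/6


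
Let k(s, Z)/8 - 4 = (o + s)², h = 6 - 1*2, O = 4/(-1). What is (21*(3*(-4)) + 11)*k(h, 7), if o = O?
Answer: -7712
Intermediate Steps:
O = -4 (O = 4*(-1) = -4)
h = 4 (h = 6 - 2 = 4)
o = -4
k(s, Z) = 32 + 8*(-4 + s)²
(21*(3*(-4)) + 11)*k(h, 7) = (21*(3*(-4)) + 11)*(32 + 8*(-4 + 4)²) = (21*(-12) + 11)*(32 + 8*0²) = (-252 + 11)*(32 + 8*0) = -241*(32 + 0) = -241*32 = -7712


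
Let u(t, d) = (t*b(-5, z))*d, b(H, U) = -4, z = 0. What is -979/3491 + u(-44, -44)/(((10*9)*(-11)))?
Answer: 1184777/157095 ≈ 7.5418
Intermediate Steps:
u(t, d) = -4*d*t (u(t, d) = (t*(-4))*d = (-4*t)*d = -4*d*t)
-979/3491 + u(-44, -44)/(((10*9)*(-11))) = -979/3491 + (-4*(-44)*(-44))/(((10*9)*(-11))) = -979*1/3491 - 7744/(90*(-11)) = -979/3491 - 7744/(-990) = -979/3491 - 7744*(-1/990) = -979/3491 + 352/45 = 1184777/157095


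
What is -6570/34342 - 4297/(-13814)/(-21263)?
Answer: -87724295287/458507975002 ≈ -0.19133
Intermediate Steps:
-6570/34342 - 4297/(-13814)/(-21263) = -6570*1/34342 - 4297*(-1/13814)*(-1/21263) = -3285/17171 + (4297/13814)*(-1/21263) = -3285/17171 - 4297/293727082 = -87724295287/458507975002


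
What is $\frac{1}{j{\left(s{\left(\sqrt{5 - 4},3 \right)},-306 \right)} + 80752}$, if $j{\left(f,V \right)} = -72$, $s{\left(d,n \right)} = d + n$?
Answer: $\frac{1}{80680} \approx 1.2395 \cdot 10^{-5}$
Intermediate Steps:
$\frac{1}{j{\left(s{\left(\sqrt{5 - 4},3 \right)},-306 \right)} + 80752} = \frac{1}{-72 + 80752} = \frac{1}{80680}$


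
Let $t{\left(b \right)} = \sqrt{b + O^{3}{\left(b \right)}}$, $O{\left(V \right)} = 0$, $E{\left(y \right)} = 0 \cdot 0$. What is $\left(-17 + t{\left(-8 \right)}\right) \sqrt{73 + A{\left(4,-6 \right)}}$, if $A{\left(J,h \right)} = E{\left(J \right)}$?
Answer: $\sqrt{73} \left(-17 + 2 i \sqrt{2}\right) \approx -145.25 + 24.166 i$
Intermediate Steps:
$E{\left(y \right)} = 0$
$A{\left(J,h \right)} = 0$
$t{\left(b \right)} = \sqrt{b}$ ($t{\left(b \right)} = \sqrt{b + 0^{3}} = \sqrt{b + 0} = \sqrt{b}$)
$\left(-17 + t{\left(-8 \right)}\right) \sqrt{73 + A{\left(4,-6 \right)}} = \left(-17 + \sqrt{-8}\right) \sqrt{73 + 0} = \left(-17 + 2 i \sqrt{2}\right) \sqrt{73} = \sqrt{73} \left(-17 + 2 i \sqrt{2}\right)$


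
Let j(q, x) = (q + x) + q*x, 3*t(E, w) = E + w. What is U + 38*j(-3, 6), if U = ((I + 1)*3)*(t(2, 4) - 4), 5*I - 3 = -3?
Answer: -576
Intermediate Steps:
I = 0 (I = ⅗ + (⅕)*(-3) = ⅗ - ⅗ = 0)
t(E, w) = E/3 + w/3 (t(E, w) = (E + w)/3 = E/3 + w/3)
U = -6 (U = ((0 + 1)*3)*(((⅓)*2 + (⅓)*4) - 4) = (1*3)*((⅔ + 4/3) - 4) = 3*(2 - 4) = 3*(-2) = -6)
j(q, x) = q + x + q*x
U + 38*j(-3, 6) = -6 + 38*(-3 + 6 - 3*6) = -6 + 38*(-3 + 6 - 18) = -6 + 38*(-15) = -6 - 570 = -576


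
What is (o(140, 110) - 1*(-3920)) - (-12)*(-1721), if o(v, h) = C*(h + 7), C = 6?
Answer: -16030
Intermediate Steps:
o(v, h) = 42 + 6*h (o(v, h) = 6*(h + 7) = 6*(7 + h) = 42 + 6*h)
(o(140, 110) - 1*(-3920)) - (-12)*(-1721) = ((42 + 6*110) - 1*(-3920)) - (-12)*(-1721) = ((42 + 660) + 3920) - 1*20652 = (702 + 3920) - 20652 = 4622 - 20652 = -16030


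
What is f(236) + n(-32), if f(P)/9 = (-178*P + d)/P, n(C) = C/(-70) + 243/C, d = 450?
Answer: -105197747/66080 ≈ -1592.0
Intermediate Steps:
n(C) = 243/C - C/70 (n(C) = C*(-1/70) + 243/C = -C/70 + 243/C = 243/C - C/70)
f(P) = 9*(450 - 178*P)/P (f(P) = 9*((-178*P + 450)/P) = 9*((450 - 178*P)/P) = 9*(450 - 178*P)/P)
f(236) + n(-32) = (-1602 + 4050/236) + (243/(-32) - 1/70*(-32)) = (-1602 + 4050*(1/236)) + (243*(-1/32) + 16/35) = (-1602 + 2025/118) + (-243/32 + 16/35) = -187011/118 - 7993/1120 = -105197747/66080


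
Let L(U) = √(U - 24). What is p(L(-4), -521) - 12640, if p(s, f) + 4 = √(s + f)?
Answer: -12644 + √(-521 + 2*I*√7) ≈ -12644.0 + 22.826*I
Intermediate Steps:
L(U) = √(-24 + U)
p(s, f) = -4 + √(f + s) (p(s, f) = -4 + √(s + f) = -4 + √(f + s))
p(L(-4), -521) - 12640 = (-4 + √(-521 + √(-24 - 4))) - 12640 = (-4 + √(-521 + √(-28))) - 12640 = (-4 + √(-521 + 2*I*√7)) - 12640 = -12644 + √(-521 + 2*I*√7)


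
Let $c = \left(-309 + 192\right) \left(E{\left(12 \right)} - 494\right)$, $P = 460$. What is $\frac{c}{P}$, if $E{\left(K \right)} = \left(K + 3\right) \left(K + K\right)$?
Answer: $\frac{7839}{230} \approx 34.083$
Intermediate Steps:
$E{\left(K \right)} = 2 K \left(3 + K\right)$ ($E{\left(K \right)} = \left(3 + K\right) 2 K = 2 K \left(3 + K\right)$)
$c = 15678$ ($c = \left(-309 + 192\right) \left(2 \cdot 12 \left(3 + 12\right) - 494\right) = - 117 \left(2 \cdot 12 \cdot 15 - 494\right) = - 117 \left(360 - 494\right) = \left(-117\right) \left(-134\right) = 15678$)
$\frac{c}{P} = \frac{15678}{460} = 15678 \cdot \frac{1}{460} = \frac{7839}{230}$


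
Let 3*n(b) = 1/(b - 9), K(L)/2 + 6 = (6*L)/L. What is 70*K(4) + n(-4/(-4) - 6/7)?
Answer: -7/186 ≈ -0.037634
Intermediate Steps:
K(L) = 0 (K(L) = -12 + 2*((6*L)/L) = -12 + 2*6 = -12 + 12 = 0)
n(b) = 1/(3*(-9 + b)) (n(b) = 1/(3*(b - 9)) = 1/(3*(-9 + b)))
70*K(4) + n(-4/(-4) - 6/7) = 70*0 + 1/(3*(-9 + (-4/(-4) - 6/7))) = 0 + 1/(3*(-9 + (-4*(-¼) - 6*⅐))) = 0 + 1/(3*(-9 + (1 - 6/7))) = 0 + 1/(3*(-9 + ⅐)) = 0 + 1/(3*(-62/7)) = 0 + (⅓)*(-7/62) = 0 - 7/186 = -7/186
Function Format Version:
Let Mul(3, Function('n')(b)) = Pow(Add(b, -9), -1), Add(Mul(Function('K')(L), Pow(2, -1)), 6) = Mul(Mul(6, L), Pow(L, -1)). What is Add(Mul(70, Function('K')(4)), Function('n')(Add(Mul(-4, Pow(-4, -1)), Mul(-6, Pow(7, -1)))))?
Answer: Rational(-7, 186) ≈ -0.037634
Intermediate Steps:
Function('K')(L) = 0 (Function('K')(L) = Add(-12, Mul(2, Mul(Mul(6, L), Pow(L, -1)))) = Add(-12, Mul(2, 6)) = Add(-12, 12) = 0)
Function('n')(b) = Mul(Rational(1, 3), Pow(Add(-9, b), -1)) (Function('n')(b) = Mul(Rational(1, 3), Pow(Add(b, -9), -1)) = Mul(Rational(1, 3), Pow(Add(-9, b), -1)))
Add(Mul(70, Function('K')(4)), Function('n')(Add(Mul(-4, Pow(-4, -1)), Mul(-6, Pow(7, -1))))) = Add(Mul(70, 0), Mul(Rational(1, 3), Pow(Add(-9, Add(Mul(-4, Pow(-4, -1)), Mul(-6, Pow(7, -1)))), -1))) = Add(0, Mul(Rational(1, 3), Pow(Add(-9, Add(Mul(-4, Rational(-1, 4)), Mul(-6, Rational(1, 7)))), -1))) = Add(0, Mul(Rational(1, 3), Pow(Add(-9, Add(1, Rational(-6, 7))), -1))) = Add(0, Mul(Rational(1, 3), Pow(Add(-9, Rational(1, 7)), -1))) = Add(0, Mul(Rational(1, 3), Pow(Rational(-62, 7), -1))) = Add(0, Mul(Rational(1, 3), Rational(-7, 62))) = Add(0, Rational(-7, 186)) = Rational(-7, 186)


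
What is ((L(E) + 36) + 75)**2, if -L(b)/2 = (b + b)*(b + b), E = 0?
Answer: 12321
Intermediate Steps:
L(b) = -8*b**2 (L(b) = -2*(b + b)*(b + b) = -2*2*b*2*b = -8*b**2)
((L(E) + 36) + 75)**2 = ((-8*0**2 + 36) + 75)**2 = ((-8*0 + 36) + 75)**2 = ((0 + 36) + 75)**2 = (36 + 75)**2 = 111**2 = 12321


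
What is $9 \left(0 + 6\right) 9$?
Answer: $486$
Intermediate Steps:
$9 \left(0 + 6\right) 9 = 9 \cdot 6 \cdot 9 = 54 \cdot 9 = 486$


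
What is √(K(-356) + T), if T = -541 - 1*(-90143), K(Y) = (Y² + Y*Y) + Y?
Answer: √342718 ≈ 585.42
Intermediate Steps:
K(Y) = Y + 2*Y² (K(Y) = (Y² + Y²) + Y = 2*Y² + Y = Y + 2*Y²)
T = 89602 (T = -541 + 90143 = 89602)
√(K(-356) + T) = √(-356*(1 + 2*(-356)) + 89602) = √(-356*(1 - 712) + 89602) = √(-356*(-711) + 89602) = √(253116 + 89602) = √342718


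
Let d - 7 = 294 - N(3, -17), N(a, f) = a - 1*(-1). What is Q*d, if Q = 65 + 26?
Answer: 27027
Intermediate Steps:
N(a, f) = 1 + a (N(a, f) = a + 1 = 1 + a)
d = 297 (d = 7 + (294 - (1 + 3)) = 7 + (294 - 1*4) = 7 + (294 - 4) = 7 + 290 = 297)
Q = 91
Q*d = 91*297 = 27027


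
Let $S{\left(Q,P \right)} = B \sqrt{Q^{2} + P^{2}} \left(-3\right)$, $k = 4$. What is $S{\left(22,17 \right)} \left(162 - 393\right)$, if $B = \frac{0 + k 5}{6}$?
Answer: $2310 \sqrt{773} \approx 64225.0$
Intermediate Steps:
$B = \frac{10}{3}$ ($B = \frac{0 + 4 \cdot 5}{6} = \left(0 + 20\right) \frac{1}{6} = 20 \cdot \frac{1}{6} = \frac{10}{3} \approx 3.3333$)
$S{\left(Q,P \right)} = - 10 \sqrt{P^{2} + Q^{2}}$ ($S{\left(Q,P \right)} = \frac{10 \sqrt{Q^{2} + P^{2}}}{3} \left(-3\right) = \frac{10 \sqrt{P^{2} + Q^{2}}}{3} \left(-3\right) = - 10 \sqrt{P^{2} + Q^{2}}$)
$S{\left(22,17 \right)} \left(162 - 393\right) = - 10 \sqrt{17^{2} + 22^{2}} \left(162 - 393\right) = - 10 \sqrt{289 + 484} \left(-231\right) = - 10 \sqrt{773} \left(-231\right) = 2310 \sqrt{773}$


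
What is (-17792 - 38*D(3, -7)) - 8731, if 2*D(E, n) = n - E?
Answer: -26333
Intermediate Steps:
D(E, n) = n/2 - E/2 (D(E, n) = (n - E)/2 = n/2 - E/2)
(-17792 - 38*D(3, -7)) - 8731 = (-17792 - 38*((½)*(-7) - ½*3)) - 8731 = (-17792 - 38*(-7/2 - 3/2)) - 8731 = (-17792 - 38*(-5)) - 8731 = (-17792 + 190) - 8731 = -17602 - 8731 = -26333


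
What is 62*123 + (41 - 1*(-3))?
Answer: 7670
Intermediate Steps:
62*123 + (41 - 1*(-3)) = 7626 + (41 + 3) = 7626 + 44 = 7670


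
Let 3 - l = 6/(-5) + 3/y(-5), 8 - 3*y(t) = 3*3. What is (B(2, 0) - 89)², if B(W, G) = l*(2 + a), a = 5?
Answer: 289/25 ≈ 11.560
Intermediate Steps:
y(t) = -⅓ (y(t) = 8/3 - 3 = -⅓)
l = 66/5 (l = 3 - (6/(-5) + 3/(-⅓)) = 3 - (6*(-⅕) + 3*(-3)) = 3 - (-6/5 - 9) = 3 - 1*(-51/5) = 3 + 51/5 = 66/5 ≈ 13.200)
B(W, G) = 462/5 (B(W, G) = 66*(2 + 5)/5 = (66/5)*7 = 462/5)
(B(2, 0) - 89)² = (462/5 - 89)² = (17/5)² = 289/25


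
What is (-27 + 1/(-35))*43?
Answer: -40678/35 ≈ -1162.2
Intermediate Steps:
(-27 + 1/(-35))*43 = (-27 - 1/35)*43 = -946/35*43 = -40678/35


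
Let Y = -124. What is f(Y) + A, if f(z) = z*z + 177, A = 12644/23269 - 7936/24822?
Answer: 4491639710419/288791559 ≈ 15553.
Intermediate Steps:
A = 64593292/288791559 (A = 12644*(1/23269) - 7936*1/24822 = 12644/23269 - 3968/12411 = 64593292/288791559 ≈ 0.22367)
f(z) = 177 + z² (f(z) = z² + 177 = 177 + z²)
f(Y) + A = (177 + (-124)²) + 64593292/288791559 = (177 + 15376) + 64593292/288791559 = 15553 + 64593292/288791559 = 4491639710419/288791559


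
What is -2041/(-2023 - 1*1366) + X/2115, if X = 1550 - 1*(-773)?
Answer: 12189362/7167735 ≈ 1.7006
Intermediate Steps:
X = 2323 (X = 1550 + 773 = 2323)
-2041/(-2023 - 1*1366) + X/2115 = -2041/(-2023 - 1*1366) + 2323/2115 = -2041/(-2023 - 1366) + 2323*(1/2115) = -2041/(-3389) + 2323/2115 = -2041*(-1/3389) + 2323/2115 = 2041/3389 + 2323/2115 = 12189362/7167735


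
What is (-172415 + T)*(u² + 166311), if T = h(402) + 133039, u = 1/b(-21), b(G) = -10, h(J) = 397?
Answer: -648263685879/100 ≈ -6.4826e+9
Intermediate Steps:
u = -⅒ (u = 1/(-10) = -⅒ ≈ -0.10000)
T = 133436 (T = 397 + 133039 = 133436)
(-172415 + T)*(u² + 166311) = (-172415 + 133436)*((-⅒)² + 166311) = -38979*(1/100 + 166311) = -38979*16631101/100 = -648263685879/100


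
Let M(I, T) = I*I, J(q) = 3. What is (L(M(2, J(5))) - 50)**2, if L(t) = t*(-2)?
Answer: 3364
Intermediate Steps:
M(I, T) = I**2
L(t) = -2*t
(L(M(2, J(5))) - 50)**2 = (-2*2**2 - 50)**2 = (-2*4 - 50)**2 = (-8 - 50)**2 = (-58)**2 = 3364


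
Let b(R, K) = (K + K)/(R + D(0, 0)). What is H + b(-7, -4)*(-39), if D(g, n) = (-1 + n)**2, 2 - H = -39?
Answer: -11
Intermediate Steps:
H = 41 (H = 2 - 1*(-39) = 2 + 39 = 41)
b(R, K) = 2*K/(1 + R) (b(R, K) = (K + K)/(R + (-1 + 0)**2) = (2*K)/(R + (-1)**2) = (2*K)/(R + 1) = (2*K)/(1 + R) = 2*K/(1 + R))
H + b(-7, -4)*(-39) = 41 + (2*(-4)/(1 - 7))*(-39) = 41 + (2*(-4)/(-6))*(-39) = 41 + (2*(-4)*(-1/6))*(-39) = 41 + (4/3)*(-39) = 41 - 52 = -11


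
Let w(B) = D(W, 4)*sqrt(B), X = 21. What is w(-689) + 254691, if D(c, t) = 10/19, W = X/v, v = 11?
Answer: 254691 + 10*I*sqrt(689)/19 ≈ 2.5469e+5 + 13.815*I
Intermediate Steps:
W = 21/11 ≈ 1.9091
D(c, t) = 10/19 (D(c, t) = 10*(1/19) = 10/19)
w(B) = 10*sqrt(B)/19
w(-689) + 254691 = 10*sqrt(-689)/19 + 254691 = 10*(I*sqrt(689))/19 + 254691 = 10*I*sqrt(689)/19 + 254691 = 254691 + 10*I*sqrt(689)/19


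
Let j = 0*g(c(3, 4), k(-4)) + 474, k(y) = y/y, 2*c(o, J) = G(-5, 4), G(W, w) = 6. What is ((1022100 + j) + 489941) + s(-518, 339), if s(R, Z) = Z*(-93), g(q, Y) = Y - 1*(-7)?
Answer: 1480988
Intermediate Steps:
c(o, J) = 3 (c(o, J) = (½)*6 = 3)
k(y) = 1
g(q, Y) = 7 + Y (g(q, Y) = Y + 7 = 7 + Y)
s(R, Z) = -93*Z
j = 474 (j = 0*(7 + 1) + 474 = 0*8 + 474 = 0 + 474 = 474)
((1022100 + j) + 489941) + s(-518, 339) = ((1022100 + 474) + 489941) - 93*339 = (1022574 + 489941) - 31527 = 1512515 - 31527 = 1480988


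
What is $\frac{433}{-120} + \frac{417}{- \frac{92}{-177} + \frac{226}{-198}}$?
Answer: $- \frac{293855863}{435720} \approx -674.41$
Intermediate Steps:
$\frac{433}{-120} + \frac{417}{- \frac{92}{-177} + \frac{226}{-198}} = 433 \left(- \frac{1}{120}\right) + \frac{417}{\left(-92\right) \left(- \frac{1}{177}\right) + 226 \left(- \frac{1}{198}\right)} = - \frac{433}{120} + \frac{417}{\frac{92}{177} - \frac{113}{99}} = - \frac{433}{120} + \frac{417}{- \frac{3631}{5841}} = - \frac{433}{120} + 417 \left(- \frac{5841}{3631}\right) = - \frac{433}{120} - \frac{2435697}{3631} = - \frac{293855863}{435720}$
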